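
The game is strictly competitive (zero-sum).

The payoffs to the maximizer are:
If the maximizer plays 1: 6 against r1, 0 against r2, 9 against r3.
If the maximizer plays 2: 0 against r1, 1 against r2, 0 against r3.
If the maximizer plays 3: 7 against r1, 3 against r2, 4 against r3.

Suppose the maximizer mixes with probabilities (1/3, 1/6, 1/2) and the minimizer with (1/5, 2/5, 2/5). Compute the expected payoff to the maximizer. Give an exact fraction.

Against (1/5, 2/5, 2/5), each row's expected payoff is 1: 24/5; 2: 2/5; 3: 21/5.
Taking the (1/3, 1/6, 1/2)-weighted average: (1/3)·(24/5) + (1/6)·(2/5) + (1/2)·(21/5) = 113/30.

113/30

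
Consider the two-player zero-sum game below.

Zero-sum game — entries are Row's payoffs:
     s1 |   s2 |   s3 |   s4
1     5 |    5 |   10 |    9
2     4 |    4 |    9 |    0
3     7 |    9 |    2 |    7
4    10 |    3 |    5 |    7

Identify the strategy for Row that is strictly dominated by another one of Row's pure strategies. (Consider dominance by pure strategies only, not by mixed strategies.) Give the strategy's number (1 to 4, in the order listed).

Compare 2 with 1: 5 > 4, 5 > 4, 10 > 9, 9 > 0.
So 1 strictly dominates 2 for Row; 2 is strictly dominated.

2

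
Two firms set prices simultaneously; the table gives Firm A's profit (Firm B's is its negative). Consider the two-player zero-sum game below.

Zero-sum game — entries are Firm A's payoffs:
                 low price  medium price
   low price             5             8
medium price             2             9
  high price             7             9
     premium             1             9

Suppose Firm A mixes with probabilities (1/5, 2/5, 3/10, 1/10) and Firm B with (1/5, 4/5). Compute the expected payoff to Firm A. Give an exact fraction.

Against (1/5, 4/5), each row's expected payoff is low price: 37/5; medium price: 38/5; high price: 43/5; premium: 37/5.
Taking the (1/5, 2/5, 3/10, 1/10)-weighted average: (1/5)·(37/5) + (2/5)·(38/5) + (3/10)·(43/5) + (1/10)·(37/5) = 196/25.

196/25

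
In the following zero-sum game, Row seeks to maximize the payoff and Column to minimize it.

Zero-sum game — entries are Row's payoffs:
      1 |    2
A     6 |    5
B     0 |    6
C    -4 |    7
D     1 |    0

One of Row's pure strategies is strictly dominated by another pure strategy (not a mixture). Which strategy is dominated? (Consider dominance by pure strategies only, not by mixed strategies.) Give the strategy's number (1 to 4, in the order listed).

4

Compare D with A: 6 > 1, 5 > 0.
So A strictly dominates D for Row; D is strictly dominated.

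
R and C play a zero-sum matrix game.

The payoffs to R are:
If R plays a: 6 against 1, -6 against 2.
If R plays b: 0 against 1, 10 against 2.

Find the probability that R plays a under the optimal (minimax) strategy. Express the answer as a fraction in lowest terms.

Row minima are -6 and 0, so R's maximin is 0; column maxima are 6 and 10, so C's minimax is 6. These differ, so the equilibrium is in mixed strategies.
Let R play a with probability p. C is indifferent when 6p = −6p + 10(1−p), giving p = 5/11.

5/11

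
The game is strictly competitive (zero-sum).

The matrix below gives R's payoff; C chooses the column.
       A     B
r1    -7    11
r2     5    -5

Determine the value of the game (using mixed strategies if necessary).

Row minima are -7 and -5, so R's maximin is -5; column maxima are 5 and 11, so C's minimax is 5. These differ, so the equilibrium is in mixed strategies.
Let R play r1 with probability p. C is indifferent when −7p + 5(1−p) = 11p − 5(1−p), giving p = 5/14.
Let C play A with probability q. R is indifferent when −7q + 11(1−q) = 5q − 5(1−q), giving q = 4/7.
The value is -7·(4/7) + (11)·(3/7) = 5/7.

5/7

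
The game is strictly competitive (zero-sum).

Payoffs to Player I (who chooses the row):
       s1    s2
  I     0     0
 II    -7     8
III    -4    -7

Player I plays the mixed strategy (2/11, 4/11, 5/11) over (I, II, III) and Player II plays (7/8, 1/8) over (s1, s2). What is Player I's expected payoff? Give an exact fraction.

Against (7/8, 1/8), each row's expected payoff is I: 0; II: -41/8; III: -35/8.
Taking the (2/11, 4/11, 5/11)-weighted average: (2/11)·(0) + (4/11)·(-41/8) + (5/11)·(-35/8) = -339/88.

-339/88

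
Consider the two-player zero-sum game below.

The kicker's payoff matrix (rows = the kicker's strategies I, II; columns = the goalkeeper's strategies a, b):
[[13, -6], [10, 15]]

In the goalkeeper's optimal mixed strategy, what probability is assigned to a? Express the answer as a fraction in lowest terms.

Row minima are -6 and 10, so the kicker's maximin is 10; column maxima are 13 and 15, so the goalkeeper's minimax is 13. These differ, so the equilibrium is in mixed strategies.
Let the goalkeeper play a with probability q. The kicker is indifferent when 13q − 6(1−q) = 10q + 15(1−q), giving q = 7/8.

7/8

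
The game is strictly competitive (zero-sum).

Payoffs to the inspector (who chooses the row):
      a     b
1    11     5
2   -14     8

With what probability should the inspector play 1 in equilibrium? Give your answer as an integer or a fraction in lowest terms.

11/14

Row minima are 5 and -14, so the inspector's maximin is 5; column maxima are 11 and 8, so the inspectee's minimax is 8. These differ, so the equilibrium is in mixed strategies.
Let the inspector play 1 with probability p. The inspectee is indifferent when 11p − 14(1−p) = 5p + 8(1−p), giving p = 11/14.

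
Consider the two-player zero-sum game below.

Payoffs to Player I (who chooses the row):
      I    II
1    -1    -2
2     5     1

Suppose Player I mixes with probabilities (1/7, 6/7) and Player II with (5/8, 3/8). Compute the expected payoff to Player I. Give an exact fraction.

Against (5/8, 3/8), each row's expected payoff is 1: -11/8; 2: 7/2.
Taking the (1/7, 6/7)-weighted average: (1/7)·(-11/8) + (6/7)·(7/2) = 157/56.

157/56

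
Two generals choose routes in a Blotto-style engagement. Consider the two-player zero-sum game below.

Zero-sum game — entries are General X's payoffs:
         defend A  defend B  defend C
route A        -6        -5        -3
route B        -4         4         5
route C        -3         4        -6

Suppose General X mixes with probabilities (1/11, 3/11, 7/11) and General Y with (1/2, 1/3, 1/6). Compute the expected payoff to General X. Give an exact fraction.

Against (1/2, 1/3, 1/6), each row's expected payoff is route A: -31/6; route B: 1/6; route C: -7/6.
Taking the (1/11, 3/11, 7/11)-weighted average: (1/11)·(-31/6) + (3/11)·(1/6) + (7/11)·(-7/6) = -7/6.

-7/6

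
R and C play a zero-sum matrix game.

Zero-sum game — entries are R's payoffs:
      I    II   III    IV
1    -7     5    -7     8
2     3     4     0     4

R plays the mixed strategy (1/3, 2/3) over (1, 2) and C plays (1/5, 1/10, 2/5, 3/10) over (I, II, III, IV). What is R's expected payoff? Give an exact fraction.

Against (1/5, 1/10, 2/5, 3/10), each row's expected payoff is 1: -13/10; 2: 11/5.
Taking the (1/3, 2/3)-weighted average: (1/3)·(-13/10) + (2/3)·(11/5) = 31/30.

31/30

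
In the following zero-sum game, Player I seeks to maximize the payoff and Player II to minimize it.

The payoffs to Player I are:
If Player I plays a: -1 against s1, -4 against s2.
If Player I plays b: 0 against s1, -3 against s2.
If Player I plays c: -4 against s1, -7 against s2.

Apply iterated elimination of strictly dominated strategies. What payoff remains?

Column s1 is strictly dominated by s2 for Player II (-4<-1, -3<0, -7<-4); eliminate s1.
Row c is strictly dominated by row a (-4>-7); eliminate c.
Row a is strictly dominated by row b (-3>-4); eliminate a.
Only (b, s2) remains, with payoff -3.

-3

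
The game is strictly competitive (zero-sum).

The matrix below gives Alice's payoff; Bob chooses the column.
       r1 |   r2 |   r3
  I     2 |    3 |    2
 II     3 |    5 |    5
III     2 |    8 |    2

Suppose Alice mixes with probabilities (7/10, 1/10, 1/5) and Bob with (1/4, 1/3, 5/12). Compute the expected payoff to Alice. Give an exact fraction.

173/60

Against (1/4, 1/3, 5/12), each row's expected payoff is I: 7/3; II: 9/2; III: 4.
Taking the (7/10, 1/10, 1/5)-weighted average: (7/10)·(7/3) + (1/10)·(9/2) + (1/5)·(4) = 173/60.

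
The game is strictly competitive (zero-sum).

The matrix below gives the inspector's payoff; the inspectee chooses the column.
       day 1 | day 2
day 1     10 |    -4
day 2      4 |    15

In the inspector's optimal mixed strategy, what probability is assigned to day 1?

Row minima are -4 and 4, so the inspector's maximin is 4; column maxima are 10 and 15, so the inspectee's minimax is 10. These differ, so the equilibrium is in mixed strategies.
Let the inspector play day 1 with probability p. The inspectee is indifferent when 10p + 4(1−p) = −4p + 15(1−p), giving p = 11/25.

11/25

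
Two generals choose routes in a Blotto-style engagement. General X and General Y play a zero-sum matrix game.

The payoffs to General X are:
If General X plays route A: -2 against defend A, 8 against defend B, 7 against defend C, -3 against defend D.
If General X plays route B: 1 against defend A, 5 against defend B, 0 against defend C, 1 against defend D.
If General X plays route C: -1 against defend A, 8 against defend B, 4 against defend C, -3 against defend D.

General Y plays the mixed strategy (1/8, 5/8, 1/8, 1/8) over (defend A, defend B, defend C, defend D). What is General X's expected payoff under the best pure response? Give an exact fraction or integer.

route A: (-2)·(1/8) + (8)·(5/8) + (7)·(1/8) + (-3)·(1/8) = 21/4.
route B: (1)·(1/8) + (5)·(5/8) + (0)·(1/8) + (1)·(1/8) = 27/8.
route C: (-1)·(1/8) + (8)·(5/8) + (4)·(1/8) + (-3)·(1/8) = 5.
The best pure response is route A with expected payoff 21/4.

21/4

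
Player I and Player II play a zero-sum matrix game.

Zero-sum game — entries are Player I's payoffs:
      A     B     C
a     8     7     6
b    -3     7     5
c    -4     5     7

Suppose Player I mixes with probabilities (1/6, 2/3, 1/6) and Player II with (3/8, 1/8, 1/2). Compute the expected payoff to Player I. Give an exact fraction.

37/12

Against (3/8, 1/8, 1/2), each row's expected payoff is a: 55/8; b: 9/4; c: 21/8.
Taking the (1/6, 2/3, 1/6)-weighted average: (1/6)·(55/8) + (2/3)·(9/4) + (1/6)·(21/8) = 37/12.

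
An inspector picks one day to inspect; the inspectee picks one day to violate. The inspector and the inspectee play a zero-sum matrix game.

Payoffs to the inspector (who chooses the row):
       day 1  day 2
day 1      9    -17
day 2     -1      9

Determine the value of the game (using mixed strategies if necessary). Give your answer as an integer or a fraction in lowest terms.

16/9

Row minima are -17 and -1, so the inspector's maximin is -1; column maxima are 9 and 9, so the inspectee's minimax is 9. These differ, so the equilibrium is in mixed strategies.
Let the inspector play day 1 with probability p. The inspectee is indifferent when 9p − (1−p) = −17p + 9(1−p), giving p = 5/18.
Let the inspectee play day 1 with probability q. The inspector is indifferent when 9q − 17(1−q) = −q + 9(1−q), giving q = 13/18.
The value is 9·(13/18) + (-17)·(5/18) = 16/9.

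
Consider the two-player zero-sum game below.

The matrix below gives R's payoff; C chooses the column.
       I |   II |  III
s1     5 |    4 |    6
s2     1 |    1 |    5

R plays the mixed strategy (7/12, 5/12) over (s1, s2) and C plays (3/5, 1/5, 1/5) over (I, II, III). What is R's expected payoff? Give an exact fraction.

11/3

Against (3/5, 1/5, 1/5), each row's expected payoff is s1: 5; s2: 9/5.
Taking the (7/12, 5/12)-weighted average: (7/12)·(5) + (5/12)·(9/5) = 11/3.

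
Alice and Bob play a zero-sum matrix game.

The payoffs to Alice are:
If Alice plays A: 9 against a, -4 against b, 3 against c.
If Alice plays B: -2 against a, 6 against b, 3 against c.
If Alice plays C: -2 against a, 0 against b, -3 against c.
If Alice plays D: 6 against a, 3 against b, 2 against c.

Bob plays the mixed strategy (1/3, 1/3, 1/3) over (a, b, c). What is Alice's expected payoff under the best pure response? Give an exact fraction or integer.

11/3

A: (9)·(1/3) + (-4)·(1/3) + (3)·(1/3) = 8/3.
B: (-2)·(1/3) + (6)·(1/3) + (3)·(1/3) = 7/3.
C: (-2)·(1/3) + (0)·(1/3) + (-3)·(1/3) = -5/3.
D: (6)·(1/3) + (3)·(1/3) + (2)·(1/3) = 11/3.
The best pure response is D with expected payoff 11/3.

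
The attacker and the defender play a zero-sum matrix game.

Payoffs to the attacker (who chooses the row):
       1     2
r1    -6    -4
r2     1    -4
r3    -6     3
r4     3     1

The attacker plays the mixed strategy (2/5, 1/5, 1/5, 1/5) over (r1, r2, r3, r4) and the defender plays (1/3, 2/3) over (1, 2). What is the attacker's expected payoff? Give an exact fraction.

Against (1/3, 2/3), each row's expected payoff is r1: -14/3; r2: -7/3; r3: 0; r4: 5/3.
Taking the (2/5, 1/5, 1/5, 1/5)-weighted average: (2/5)·(-14/3) + (1/5)·(-7/3) + (1/5)·(0) + (1/5)·(5/3) = -2.

-2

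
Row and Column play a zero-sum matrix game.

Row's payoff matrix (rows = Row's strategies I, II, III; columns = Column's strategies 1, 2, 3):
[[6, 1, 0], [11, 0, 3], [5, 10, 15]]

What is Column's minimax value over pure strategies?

The worst case (largest entry) in each column is 1: 11, 2: 10, 3: 15.
The best (smallest) of these is 10.

10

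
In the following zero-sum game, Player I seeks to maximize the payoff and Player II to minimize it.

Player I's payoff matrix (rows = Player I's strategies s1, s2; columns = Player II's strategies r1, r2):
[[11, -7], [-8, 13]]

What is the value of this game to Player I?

29/13

Row minima are -7 and -8, so Player I's maximin is -7; column maxima are 11 and 13, so Player II's minimax is 11. These differ, so the equilibrium is in mixed strategies.
Let Player I play s1 with probability p. Player II is indifferent when 11p − 8(1−p) = −7p + 13(1−p), giving p = 7/13.
Let Player II play r1 with probability q. Player I is indifferent when 11q − 7(1−q) = −8q + 13(1−q), giving q = 20/39.
The value is 11·(20/39) + (-7)·(19/39) = 29/13.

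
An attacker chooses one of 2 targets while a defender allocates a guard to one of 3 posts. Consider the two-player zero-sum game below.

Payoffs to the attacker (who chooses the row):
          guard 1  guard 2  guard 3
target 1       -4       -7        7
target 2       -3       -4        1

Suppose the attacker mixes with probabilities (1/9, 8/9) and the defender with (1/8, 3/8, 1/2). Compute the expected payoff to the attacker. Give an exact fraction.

-85/72

Against (1/8, 3/8, 1/2), each row's expected payoff is target 1: 3/8; target 2: -11/8.
Taking the (1/9, 8/9)-weighted average: (1/9)·(3/8) + (8/9)·(-11/8) = -85/72.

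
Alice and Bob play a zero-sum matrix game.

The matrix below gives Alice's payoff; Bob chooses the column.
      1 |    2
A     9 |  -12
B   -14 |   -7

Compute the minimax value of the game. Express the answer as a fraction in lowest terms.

-33/4

Row minima are -12 and -14, so Alice's maximin is -12; column maxima are 9 and -7, so Bob's minimax is -7. These differ, so the equilibrium is in mixed strategies.
Let Alice play A with probability p. Bob is indifferent when 9p − 14(1−p) = −12p − 7(1−p), giving p = 1/4.
Let Bob play 1 with probability q. Alice is indifferent when 9q − 12(1−q) = −14q − 7(1−q), giving q = 5/28.
The value is 9·(5/28) + (-12)·(23/28) = -33/4.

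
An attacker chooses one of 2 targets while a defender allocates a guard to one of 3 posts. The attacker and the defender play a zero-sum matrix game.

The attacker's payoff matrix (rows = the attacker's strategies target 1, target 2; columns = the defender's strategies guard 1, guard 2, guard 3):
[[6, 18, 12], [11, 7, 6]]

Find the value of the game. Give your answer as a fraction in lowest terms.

96/11

Column guard 2 is strictly dominated by guard 3 for the defender (it gives the attacker more in every row).
The remaining 2×2 game on (target 1, target 2) × (guard 1, guard 3) has no saddle point. Let the attacker play target 1 with probability p; indifference gives 6p + 11(1−p) = 12p + 6(1−p), so p = 5/11.
Similarly the defender's optimal q on guard 1 is 6/11, and the value is 6·(6/11) + (12)·(5/11) = 96/11.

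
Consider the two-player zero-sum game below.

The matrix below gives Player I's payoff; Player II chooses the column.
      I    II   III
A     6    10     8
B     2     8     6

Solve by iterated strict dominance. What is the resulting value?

Column III is strictly dominated by I for Player II (6<8, 2<6); eliminate III.
Row B is strictly dominated by row A (6>2, 10>8); eliminate B.
Column II is strictly dominated by I for Player II (6<10); eliminate II.
Only (A, I) remains, with payoff 6.

6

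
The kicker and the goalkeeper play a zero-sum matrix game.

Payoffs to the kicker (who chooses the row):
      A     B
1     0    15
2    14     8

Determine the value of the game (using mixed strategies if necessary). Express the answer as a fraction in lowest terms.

10

Row minima are 0 and 8, so the kicker's maximin is 8; column maxima are 14 and 15, so the goalkeeper's minimax is 14. These differ, so the equilibrium is in mixed strategies.
Let the kicker play 1 with probability p. The goalkeeper is indifferent when 14(1−p) = 15p + 8(1−p), giving p = 2/7.
Let the goalkeeper play A with probability q. The kicker is indifferent when 15(1−q) = 14q + 8(1−q), giving q = 1/3.
The value is 0·(1/3) + (15)·(2/3) = 10.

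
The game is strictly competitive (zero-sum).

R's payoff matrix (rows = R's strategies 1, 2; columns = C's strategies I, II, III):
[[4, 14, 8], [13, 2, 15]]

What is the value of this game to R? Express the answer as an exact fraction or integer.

Column III is strictly dominated by I for C (it gives R more in every row).
The remaining 2×2 game on (1, 2) × (I, II) has no saddle point. Let R play 1 with probability p; indifference gives 4p + 13(1−p) = 14p + 2(1−p), so p = 11/21.
Similarly C's optimal q on I is 4/7, and the value is 4·(4/7) + (14)·(3/7) = 58/7.

58/7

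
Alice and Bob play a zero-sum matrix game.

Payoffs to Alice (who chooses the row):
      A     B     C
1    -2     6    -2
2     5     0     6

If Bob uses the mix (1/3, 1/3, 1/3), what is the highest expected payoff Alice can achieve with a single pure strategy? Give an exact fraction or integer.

1: (-2)·(1/3) + (6)·(1/3) + (-2)·(1/3) = 2/3.
2: (5)·(1/3) + (0)·(1/3) + (6)·(1/3) = 11/3.
The best pure response is 2 with expected payoff 11/3.

11/3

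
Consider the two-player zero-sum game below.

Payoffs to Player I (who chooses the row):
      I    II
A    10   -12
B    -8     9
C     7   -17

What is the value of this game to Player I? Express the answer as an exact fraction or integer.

Row C is strictly dominated by row A, so Player I never plays it.
The remaining 2×2 game on (A, B) × (I, II) has no saddle point. Let Player I play A with probability p; indifference gives 10p − 8(1−p) = −12p + 9(1−p), so p = 17/39.
Similarly Player II's optimal q on I is 7/13, and the value is 10·(7/13) + (-12)·(6/13) = -2/13.

-2/13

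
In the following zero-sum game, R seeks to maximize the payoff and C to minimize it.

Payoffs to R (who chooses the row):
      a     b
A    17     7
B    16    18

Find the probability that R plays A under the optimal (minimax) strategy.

Row minima are 7 and 16, so R's maximin is 16; column maxima are 17 and 18, so C's minimax is 17. These differ, so the equilibrium is in mixed strategies.
Let R play A with probability p. C is indifferent when 17p + 16(1−p) = 7p + 18(1−p), giving p = 1/6.

1/6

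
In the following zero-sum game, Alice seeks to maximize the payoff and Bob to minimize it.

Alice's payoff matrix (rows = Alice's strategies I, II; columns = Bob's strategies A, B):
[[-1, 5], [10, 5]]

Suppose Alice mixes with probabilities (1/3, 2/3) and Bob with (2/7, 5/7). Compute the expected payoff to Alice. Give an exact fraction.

Against (2/7, 5/7), each row's expected payoff is I: 23/7; II: 45/7.
Taking the (1/3, 2/3)-weighted average: (1/3)·(23/7) + (2/3)·(45/7) = 113/21.

113/21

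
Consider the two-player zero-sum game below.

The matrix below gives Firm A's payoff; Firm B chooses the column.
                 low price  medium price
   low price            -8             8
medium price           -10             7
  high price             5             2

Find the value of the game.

56/19

Row medium price is strictly dominated by row low price, so Firm A never plays it.
The remaining 2×2 game on (low price, high price) × (low price, medium price) has no saddle point. Let Firm A play low price with probability p; indifference gives −8p + 5(1−p) = 8p + 2(1−p), so p = 3/19.
Similarly Firm B's optimal q on low price is 6/19, and the value is -8·(6/19) + (8)·(13/19) = 56/19.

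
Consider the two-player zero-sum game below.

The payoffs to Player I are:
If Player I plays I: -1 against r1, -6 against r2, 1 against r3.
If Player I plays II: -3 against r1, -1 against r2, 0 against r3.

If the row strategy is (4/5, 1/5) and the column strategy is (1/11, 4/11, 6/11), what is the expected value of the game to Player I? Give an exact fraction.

Against (1/11, 4/11, 6/11), each row's expected payoff is I: -19/11; II: -7/11.
Taking the (4/5, 1/5)-weighted average: (4/5)·(-19/11) + (1/5)·(-7/11) = -83/55.

-83/55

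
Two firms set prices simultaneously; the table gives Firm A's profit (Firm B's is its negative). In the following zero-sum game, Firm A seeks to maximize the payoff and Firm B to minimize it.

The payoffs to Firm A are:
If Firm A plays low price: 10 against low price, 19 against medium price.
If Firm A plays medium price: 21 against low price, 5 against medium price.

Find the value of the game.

Row minima are 10 and 5, so Firm A's maximin is 10; column maxima are 21 and 19, so Firm B's minimax is 19. These differ, so the equilibrium is in mixed strategies.
Let Firm A play low price with probability p. Firm B is indifferent when 10p + 21(1−p) = 19p + 5(1−p), giving p = 16/25.
Let Firm B play low price with probability q. Firm A is indifferent when 10q + 19(1−q) = 21q + 5(1−q), giving q = 14/25.
The value is 10·(14/25) + (19)·(11/25) = 349/25.

349/25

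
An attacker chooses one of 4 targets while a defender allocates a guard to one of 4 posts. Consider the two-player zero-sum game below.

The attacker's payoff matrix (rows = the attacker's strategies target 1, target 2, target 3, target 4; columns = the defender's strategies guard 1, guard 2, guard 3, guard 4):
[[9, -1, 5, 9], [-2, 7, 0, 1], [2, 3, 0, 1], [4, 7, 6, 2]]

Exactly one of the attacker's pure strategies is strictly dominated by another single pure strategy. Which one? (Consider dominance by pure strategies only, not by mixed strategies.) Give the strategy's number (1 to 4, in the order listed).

3

Compare target 3 with target 4: 4 > 2, 7 > 3, 6 > 0, 2 > 1.
So target 4 strictly dominates target 3 for the attacker; target 3 is strictly dominated.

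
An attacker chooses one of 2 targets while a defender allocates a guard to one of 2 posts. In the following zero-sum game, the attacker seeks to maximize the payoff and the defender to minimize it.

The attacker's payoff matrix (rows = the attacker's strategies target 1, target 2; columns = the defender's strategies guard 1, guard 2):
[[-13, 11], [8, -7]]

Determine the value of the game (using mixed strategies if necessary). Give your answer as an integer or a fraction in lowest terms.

-1/13

Row minima are -13 and -7, so the attacker's maximin is -7; column maxima are 8 and 11, so the defender's minimax is 8. These differ, so the equilibrium is in mixed strategies.
Let the attacker play target 1 with probability p. The defender is indifferent when −13p + 8(1−p) = 11p − 7(1−p), giving p = 5/13.
Let the defender play guard 1 with probability q. The attacker is indifferent when −13q + 11(1−q) = 8q − 7(1−q), giving q = 6/13.
The value is -13·(6/13) + (11)·(7/13) = -1/13.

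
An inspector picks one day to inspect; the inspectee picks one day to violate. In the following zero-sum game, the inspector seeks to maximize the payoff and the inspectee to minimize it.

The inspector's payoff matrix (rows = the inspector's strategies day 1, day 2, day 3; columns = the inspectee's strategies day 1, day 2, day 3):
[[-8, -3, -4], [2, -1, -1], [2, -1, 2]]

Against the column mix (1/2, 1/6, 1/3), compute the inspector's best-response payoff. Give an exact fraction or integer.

day 1: (-8)·(1/2) + (-3)·(1/6) + (-4)·(1/3) = -35/6.
day 2: (2)·(1/2) + (-1)·(1/6) + (-1)·(1/3) = 1/2.
day 3: (2)·(1/2) + (-1)·(1/6) + (2)·(1/3) = 3/2.
The best pure response is day 3 with expected payoff 3/2.

3/2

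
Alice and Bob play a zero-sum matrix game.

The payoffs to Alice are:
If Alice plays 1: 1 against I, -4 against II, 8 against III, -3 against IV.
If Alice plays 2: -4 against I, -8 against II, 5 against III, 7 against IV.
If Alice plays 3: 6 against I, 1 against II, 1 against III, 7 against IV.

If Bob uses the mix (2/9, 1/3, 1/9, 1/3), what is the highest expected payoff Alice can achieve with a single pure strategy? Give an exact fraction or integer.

37/9

1: (1)·(2/9) + (-4)·(1/3) + (8)·(1/9) + (-3)·(1/3) = -11/9.
2: (-4)·(2/9) + (-8)·(1/3) + (5)·(1/9) + (7)·(1/3) = -2/3.
3: (6)·(2/9) + (1)·(1/3) + (1)·(1/9) + (7)·(1/3) = 37/9.
The best pure response is 3 with expected payoff 37/9.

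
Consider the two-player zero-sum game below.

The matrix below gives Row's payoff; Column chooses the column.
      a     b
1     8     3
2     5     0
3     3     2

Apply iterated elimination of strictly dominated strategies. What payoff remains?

Row 2 is strictly dominated by row 1 (8>5, 3>0); eliminate 2.
Column a is strictly dominated by b for Column (3<8, 2<3); eliminate a.
Row 3 is strictly dominated by row 1 (3>2); eliminate 3.
Only (1, b) remains, with payoff 3.

3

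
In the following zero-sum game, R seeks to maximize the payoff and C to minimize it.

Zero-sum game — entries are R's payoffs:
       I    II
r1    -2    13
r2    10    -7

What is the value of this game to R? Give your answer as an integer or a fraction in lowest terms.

29/8

Row minima are -2 and -7, so R's maximin is -2; column maxima are 10 and 13, so C's minimax is 10. These differ, so the equilibrium is in mixed strategies.
Let R play r1 with probability p. C is indifferent when −2p + 10(1−p) = 13p − 7(1−p), giving p = 17/32.
Let C play I with probability q. R is indifferent when −2q + 13(1−q) = 10q − 7(1−q), giving q = 5/8.
The value is -2·(5/8) + (13)·(3/8) = 29/8.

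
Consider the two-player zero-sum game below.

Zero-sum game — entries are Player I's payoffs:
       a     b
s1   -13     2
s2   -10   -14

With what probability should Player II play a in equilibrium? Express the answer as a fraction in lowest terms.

16/19

Row minima are -13 and -14, so Player I's maximin is -13; column maxima are -10 and 2, so Player II's minimax is -10. These differ, so the equilibrium is in mixed strategies.
Let Player II play a with probability q. Player I is indifferent when −13q + 2(1−q) = −10q − 14(1−q), giving q = 16/19.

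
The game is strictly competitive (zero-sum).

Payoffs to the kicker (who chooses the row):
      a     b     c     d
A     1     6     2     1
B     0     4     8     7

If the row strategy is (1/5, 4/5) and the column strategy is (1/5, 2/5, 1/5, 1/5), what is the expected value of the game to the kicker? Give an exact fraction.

108/25

Against (1/5, 2/5, 1/5, 1/5), each row's expected payoff is A: 16/5; B: 23/5.
Taking the (1/5, 4/5)-weighted average: (1/5)·(16/5) + (4/5)·(23/5) = 108/25.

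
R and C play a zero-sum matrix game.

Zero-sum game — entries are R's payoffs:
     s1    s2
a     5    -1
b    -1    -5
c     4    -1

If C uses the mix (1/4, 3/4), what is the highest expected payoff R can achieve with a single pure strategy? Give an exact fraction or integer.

1/2

a: (5)·(1/4) + (-1)·(3/4) = 1/2.
b: (-1)·(1/4) + (-5)·(3/4) = -4.
c: (4)·(1/4) + (-1)·(3/4) = 1/4.
The best pure response is a with expected payoff 1/2.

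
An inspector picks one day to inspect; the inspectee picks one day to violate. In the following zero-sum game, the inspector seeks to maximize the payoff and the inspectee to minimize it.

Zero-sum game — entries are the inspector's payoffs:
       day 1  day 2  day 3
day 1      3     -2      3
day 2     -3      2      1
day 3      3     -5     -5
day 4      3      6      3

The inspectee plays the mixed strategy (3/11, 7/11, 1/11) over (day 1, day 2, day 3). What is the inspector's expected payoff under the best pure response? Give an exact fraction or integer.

54/11

day 1: (3)·(3/11) + (-2)·(7/11) + (3)·(1/11) = -2/11.
day 2: (-3)·(3/11) + (2)·(7/11) + (1)·(1/11) = 6/11.
day 3: (3)·(3/11) + (-5)·(7/11) + (-5)·(1/11) = -31/11.
day 4: (3)·(3/11) + (6)·(7/11) + (3)·(1/11) = 54/11.
The best pure response is day 4 with expected payoff 54/11.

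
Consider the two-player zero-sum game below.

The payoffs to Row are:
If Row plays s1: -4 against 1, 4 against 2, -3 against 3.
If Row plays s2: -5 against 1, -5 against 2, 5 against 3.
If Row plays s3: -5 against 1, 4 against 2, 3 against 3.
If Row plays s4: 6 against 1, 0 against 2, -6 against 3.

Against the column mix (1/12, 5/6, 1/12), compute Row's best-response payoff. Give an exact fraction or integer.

s1: (-4)·(1/12) + (4)·(5/6) + (-3)·(1/12) = 11/4.
s2: (-5)·(1/12) + (-5)·(5/6) + (5)·(1/12) = -25/6.
s3: (-5)·(1/12) + (4)·(5/6) + (3)·(1/12) = 19/6.
s4: (6)·(1/12) + (0)·(5/6) + (-6)·(1/12) = 0.
The best pure response is s3 with expected payoff 19/6.

19/6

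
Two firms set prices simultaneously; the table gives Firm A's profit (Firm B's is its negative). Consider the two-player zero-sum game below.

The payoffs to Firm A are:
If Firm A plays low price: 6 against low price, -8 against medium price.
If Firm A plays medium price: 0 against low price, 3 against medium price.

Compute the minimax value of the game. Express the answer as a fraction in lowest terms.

18/17

Row minima are -8 and 0, so Firm A's maximin is 0; column maxima are 6 and 3, so Firm B's minimax is 3. These differ, so the equilibrium is in mixed strategies.
Let Firm A play low price with probability p. Firm B is indifferent when 6p = −8p + 3(1−p), giving p = 3/17.
Let Firm B play low price with probability q. Firm A is indifferent when 6q − 8(1−q) = 3(1−q), giving q = 11/17.
The value is 6·(11/17) + (-8)·(6/17) = 18/17.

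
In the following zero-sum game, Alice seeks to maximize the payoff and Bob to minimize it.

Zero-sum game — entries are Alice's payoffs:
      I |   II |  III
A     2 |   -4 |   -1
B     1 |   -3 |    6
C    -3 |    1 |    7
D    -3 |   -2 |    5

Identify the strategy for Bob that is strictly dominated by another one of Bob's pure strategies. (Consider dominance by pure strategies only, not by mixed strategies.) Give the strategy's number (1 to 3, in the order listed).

Bob prefers columns that give Alice less. Compare III with II: -4 < -1, -3 < 6, 1 < 7, -2 < 5.
So II strictly dominates III for Bob; III is strictly dominated.

3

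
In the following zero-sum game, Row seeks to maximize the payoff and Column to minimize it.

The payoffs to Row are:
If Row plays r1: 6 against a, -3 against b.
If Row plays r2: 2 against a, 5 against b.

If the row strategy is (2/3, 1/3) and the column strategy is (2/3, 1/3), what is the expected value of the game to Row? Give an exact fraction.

Against (2/3, 1/3), each row's expected payoff is r1: 3; r2: 3.
Taking the (2/3, 1/3)-weighted average: (2/3)·(3) + (1/3)·(3) = 3.

3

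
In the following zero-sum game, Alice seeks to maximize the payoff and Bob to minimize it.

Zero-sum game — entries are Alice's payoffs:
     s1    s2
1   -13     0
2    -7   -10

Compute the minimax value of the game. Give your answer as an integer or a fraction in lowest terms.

-65/8

Row minima are -13 and -10, so Alice's maximin is -10; column maxima are -7 and 0, so Bob's minimax is -7. These differ, so the equilibrium is in mixed strategies.
Let Alice play 1 with probability p. Bob is indifferent when −13p − 7(1−p) = −10(1−p), giving p = 3/16.
Let Bob play s1 with probability q. Alice is indifferent when −13q = −7q − 10(1−q), giving q = 5/8.
The value is -13·(5/8) + (0)·(3/8) = -65/8.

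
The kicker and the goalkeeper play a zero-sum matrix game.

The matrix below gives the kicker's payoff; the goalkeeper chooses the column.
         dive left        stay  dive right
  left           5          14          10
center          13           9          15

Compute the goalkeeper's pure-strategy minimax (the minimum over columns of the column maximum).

13

The worst case (largest entry) in each column is dive left: 13, stay: 14, dive right: 15.
The best (smallest) of these is 13.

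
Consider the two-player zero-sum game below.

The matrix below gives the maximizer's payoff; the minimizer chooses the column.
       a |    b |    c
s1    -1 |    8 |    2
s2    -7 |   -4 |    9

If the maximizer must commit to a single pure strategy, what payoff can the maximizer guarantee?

-1

The worst-case payoff for each row is s1: -1, s2: -7.
The best of these is -1.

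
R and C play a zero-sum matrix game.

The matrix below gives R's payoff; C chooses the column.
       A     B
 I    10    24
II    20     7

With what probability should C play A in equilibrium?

17/27

Row minima are 10 and 7, so R's maximin is 10; column maxima are 20 and 24, so C's minimax is 20. These differ, so the equilibrium is in mixed strategies.
Let C play A with probability q. R is indifferent when 10q + 24(1−q) = 20q + 7(1−q), giving q = 17/27.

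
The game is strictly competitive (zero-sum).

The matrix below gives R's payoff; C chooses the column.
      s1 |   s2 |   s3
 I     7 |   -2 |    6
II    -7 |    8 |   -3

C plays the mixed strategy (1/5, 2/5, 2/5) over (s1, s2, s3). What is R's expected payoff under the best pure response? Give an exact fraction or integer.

3

I: (7)·(1/5) + (-2)·(2/5) + (6)·(2/5) = 3.
II: (-7)·(1/5) + (8)·(2/5) + (-3)·(2/5) = 3/5.
The best pure response is I with expected payoff 3.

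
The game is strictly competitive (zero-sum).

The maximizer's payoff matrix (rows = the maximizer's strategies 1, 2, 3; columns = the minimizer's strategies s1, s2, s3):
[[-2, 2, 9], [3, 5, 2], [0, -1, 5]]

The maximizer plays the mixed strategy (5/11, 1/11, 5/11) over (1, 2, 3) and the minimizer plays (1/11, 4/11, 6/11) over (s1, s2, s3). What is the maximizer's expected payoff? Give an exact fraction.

465/121

Against (1/11, 4/11, 6/11), each row's expected payoff is 1: 60/11; 2: 35/11; 3: 26/11.
Taking the (5/11, 1/11, 5/11)-weighted average: (5/11)·(60/11) + (1/11)·(35/11) + (5/11)·(26/11) = 465/121.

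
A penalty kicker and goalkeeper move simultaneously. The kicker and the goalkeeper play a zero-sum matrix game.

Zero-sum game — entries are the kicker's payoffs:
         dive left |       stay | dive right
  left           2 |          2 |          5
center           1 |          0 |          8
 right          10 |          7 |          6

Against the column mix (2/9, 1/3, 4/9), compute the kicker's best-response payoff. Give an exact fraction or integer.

65/9

left: (2)·(2/9) + (2)·(1/3) + (5)·(4/9) = 10/3.
center: (1)·(2/9) + (0)·(1/3) + (8)·(4/9) = 34/9.
right: (10)·(2/9) + (7)·(1/3) + (6)·(4/9) = 65/9.
The best pure response is right with expected payoff 65/9.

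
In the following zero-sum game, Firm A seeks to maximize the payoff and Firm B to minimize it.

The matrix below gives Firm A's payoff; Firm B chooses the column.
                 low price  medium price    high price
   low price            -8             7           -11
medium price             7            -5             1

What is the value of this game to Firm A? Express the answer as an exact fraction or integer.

Column low price is strictly dominated by high price for Firm B (it gives Firm A more in every row).
The remaining 2×2 game on (low price, medium price) × (medium price, high price) has no saddle point. Let Firm A play low price with probability p; indifference gives 7p − 5(1−p) = −11p + (1−p), so p = 1/4.
Similarly Firm B's optimal q on medium price is 1/2, and the value is 7·(1/2) + (-11)·(1/2) = -2.

-2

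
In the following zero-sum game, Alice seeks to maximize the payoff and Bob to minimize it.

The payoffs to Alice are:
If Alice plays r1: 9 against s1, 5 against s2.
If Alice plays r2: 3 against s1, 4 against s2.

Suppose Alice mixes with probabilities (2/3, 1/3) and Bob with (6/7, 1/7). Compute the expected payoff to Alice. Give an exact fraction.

20/3

Against (6/7, 1/7), each row's expected payoff is r1: 59/7; r2: 22/7.
Taking the (2/3, 1/3)-weighted average: (2/3)·(59/7) + (1/3)·(22/7) = 20/3.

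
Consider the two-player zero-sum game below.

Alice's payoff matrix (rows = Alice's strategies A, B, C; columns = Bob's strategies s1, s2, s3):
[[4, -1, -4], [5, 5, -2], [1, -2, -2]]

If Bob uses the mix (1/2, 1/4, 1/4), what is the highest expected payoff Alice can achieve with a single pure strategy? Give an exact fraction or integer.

13/4

A: (4)·(1/2) + (-1)·(1/4) + (-4)·(1/4) = 3/4.
B: (5)·(1/2) + (5)·(1/4) + (-2)·(1/4) = 13/4.
C: (1)·(1/2) + (-2)·(1/4) + (-2)·(1/4) = -1/2.
The best pure response is B with expected payoff 13/4.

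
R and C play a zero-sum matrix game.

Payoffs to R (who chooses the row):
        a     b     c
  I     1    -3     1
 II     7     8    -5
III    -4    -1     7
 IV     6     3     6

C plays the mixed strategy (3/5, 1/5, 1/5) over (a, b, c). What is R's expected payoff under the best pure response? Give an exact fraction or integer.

I: (1)·(3/5) + (-3)·(1/5) + (1)·(1/5) = 1/5.
II: (7)·(3/5) + (8)·(1/5) + (-5)·(1/5) = 24/5.
III: (-4)·(3/5) + (-1)·(1/5) + (7)·(1/5) = -6/5.
IV: (6)·(3/5) + (3)·(1/5) + (6)·(1/5) = 27/5.
The best pure response is IV with expected payoff 27/5.

27/5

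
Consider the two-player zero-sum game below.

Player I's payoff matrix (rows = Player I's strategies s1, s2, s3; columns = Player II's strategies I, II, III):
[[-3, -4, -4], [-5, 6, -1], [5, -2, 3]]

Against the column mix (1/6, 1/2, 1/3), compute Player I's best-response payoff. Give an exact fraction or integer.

11/6

s1: (-3)·(1/6) + (-4)·(1/2) + (-4)·(1/3) = -23/6.
s2: (-5)·(1/6) + (6)·(1/2) + (-1)·(1/3) = 11/6.
s3: (5)·(1/6) + (-2)·(1/2) + (3)·(1/3) = 5/6.
The best pure response is s2 with expected payoff 11/6.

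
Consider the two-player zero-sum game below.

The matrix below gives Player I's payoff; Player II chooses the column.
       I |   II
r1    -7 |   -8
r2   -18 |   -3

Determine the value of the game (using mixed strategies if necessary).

Row minima are -8 and -18, so Player I's maximin is -8; column maxima are -7 and -3, so Player II's minimax is -7. These differ, so the equilibrium is in mixed strategies.
Let Player I play r1 with probability p. Player II is indifferent when −7p − 18(1−p) = −8p − 3(1−p), giving p = 15/16.
Let Player II play I with probability q. Player I is indifferent when −7q − 8(1−q) = −18q − 3(1−q), giving q = 5/16.
The value is -7·(5/16) + (-8)·(11/16) = -123/16.

-123/16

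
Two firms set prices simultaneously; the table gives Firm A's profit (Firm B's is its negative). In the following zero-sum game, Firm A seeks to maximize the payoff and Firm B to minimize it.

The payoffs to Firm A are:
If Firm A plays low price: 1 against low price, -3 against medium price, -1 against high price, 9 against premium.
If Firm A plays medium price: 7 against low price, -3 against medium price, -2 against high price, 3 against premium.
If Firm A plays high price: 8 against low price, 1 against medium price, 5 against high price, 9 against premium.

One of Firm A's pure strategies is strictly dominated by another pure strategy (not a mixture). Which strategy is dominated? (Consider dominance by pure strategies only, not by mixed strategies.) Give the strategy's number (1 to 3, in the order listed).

2

Compare medium price with high price: 8 > 7, 1 > -3, 5 > -2, 9 > 3.
So high price strictly dominates medium price for Firm A; medium price is strictly dominated.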